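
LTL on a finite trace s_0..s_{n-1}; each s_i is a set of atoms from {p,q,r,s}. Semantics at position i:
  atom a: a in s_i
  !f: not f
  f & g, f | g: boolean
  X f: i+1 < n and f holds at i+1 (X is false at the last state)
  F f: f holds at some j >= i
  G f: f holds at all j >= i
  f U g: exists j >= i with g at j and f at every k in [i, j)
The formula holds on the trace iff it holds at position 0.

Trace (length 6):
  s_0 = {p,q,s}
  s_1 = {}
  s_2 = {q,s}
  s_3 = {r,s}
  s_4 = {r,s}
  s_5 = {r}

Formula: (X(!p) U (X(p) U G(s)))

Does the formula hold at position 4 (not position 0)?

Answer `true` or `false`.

Answer: false

Derivation:
s_0={p,q,s}: (X(!p) U (X(p) U G(s)))=False X(!p)=True !p=False p=True (X(p) U G(s))=False X(p)=False G(s)=False s=True
s_1={}: (X(!p) U (X(p) U G(s)))=False X(!p)=True !p=True p=False (X(p) U G(s))=False X(p)=False G(s)=False s=False
s_2={q,s}: (X(!p) U (X(p) U G(s)))=False X(!p)=True !p=True p=False (X(p) U G(s))=False X(p)=False G(s)=False s=True
s_3={r,s}: (X(!p) U (X(p) U G(s)))=False X(!p)=True !p=True p=False (X(p) U G(s))=False X(p)=False G(s)=False s=True
s_4={r,s}: (X(!p) U (X(p) U G(s)))=False X(!p)=True !p=True p=False (X(p) U G(s))=False X(p)=False G(s)=False s=True
s_5={r}: (X(!p) U (X(p) U G(s)))=False X(!p)=False !p=True p=False (X(p) U G(s))=False X(p)=False G(s)=False s=False
Evaluating at position 4: result = False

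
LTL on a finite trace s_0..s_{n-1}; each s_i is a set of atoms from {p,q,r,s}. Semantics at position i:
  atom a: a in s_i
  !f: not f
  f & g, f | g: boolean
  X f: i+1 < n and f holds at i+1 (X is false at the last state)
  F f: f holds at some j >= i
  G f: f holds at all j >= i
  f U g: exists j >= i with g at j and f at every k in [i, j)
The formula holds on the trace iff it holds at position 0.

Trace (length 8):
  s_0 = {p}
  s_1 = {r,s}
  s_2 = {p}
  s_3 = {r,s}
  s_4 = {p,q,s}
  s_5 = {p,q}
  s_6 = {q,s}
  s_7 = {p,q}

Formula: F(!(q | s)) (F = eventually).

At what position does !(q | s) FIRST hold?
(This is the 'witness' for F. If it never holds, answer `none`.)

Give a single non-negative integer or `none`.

s_0={p}: !(q | s)=True (q | s)=False q=False s=False
s_1={r,s}: !(q | s)=False (q | s)=True q=False s=True
s_2={p}: !(q | s)=True (q | s)=False q=False s=False
s_3={r,s}: !(q | s)=False (q | s)=True q=False s=True
s_4={p,q,s}: !(q | s)=False (q | s)=True q=True s=True
s_5={p,q}: !(q | s)=False (q | s)=True q=True s=False
s_6={q,s}: !(q | s)=False (q | s)=True q=True s=True
s_7={p,q}: !(q | s)=False (q | s)=True q=True s=False
F(!(q | s)) holds; first witness at position 0.

Answer: 0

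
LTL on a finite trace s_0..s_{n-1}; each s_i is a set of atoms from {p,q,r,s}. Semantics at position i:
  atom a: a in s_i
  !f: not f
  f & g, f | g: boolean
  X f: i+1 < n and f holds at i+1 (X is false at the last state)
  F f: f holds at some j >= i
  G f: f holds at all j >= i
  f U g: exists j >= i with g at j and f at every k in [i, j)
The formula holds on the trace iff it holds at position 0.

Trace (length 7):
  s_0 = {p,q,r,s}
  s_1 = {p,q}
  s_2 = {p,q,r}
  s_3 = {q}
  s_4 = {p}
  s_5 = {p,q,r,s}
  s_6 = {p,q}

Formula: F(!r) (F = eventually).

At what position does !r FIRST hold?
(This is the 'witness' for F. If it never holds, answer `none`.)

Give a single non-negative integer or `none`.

Answer: 1

Derivation:
s_0={p,q,r,s}: !r=False r=True
s_1={p,q}: !r=True r=False
s_2={p,q,r}: !r=False r=True
s_3={q}: !r=True r=False
s_4={p}: !r=True r=False
s_5={p,q,r,s}: !r=False r=True
s_6={p,q}: !r=True r=False
F(!r) holds; first witness at position 1.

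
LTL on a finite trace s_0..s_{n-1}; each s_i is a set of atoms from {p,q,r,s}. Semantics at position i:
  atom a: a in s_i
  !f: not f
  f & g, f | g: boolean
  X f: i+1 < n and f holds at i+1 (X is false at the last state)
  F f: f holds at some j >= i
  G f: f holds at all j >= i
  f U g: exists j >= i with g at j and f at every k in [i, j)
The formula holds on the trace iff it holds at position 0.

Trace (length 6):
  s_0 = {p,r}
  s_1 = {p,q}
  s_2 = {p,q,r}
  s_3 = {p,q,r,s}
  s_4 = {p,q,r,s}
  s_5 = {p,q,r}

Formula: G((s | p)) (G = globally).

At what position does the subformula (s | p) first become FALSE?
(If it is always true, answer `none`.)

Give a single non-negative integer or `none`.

s_0={p,r}: (s | p)=True s=False p=True
s_1={p,q}: (s | p)=True s=False p=True
s_2={p,q,r}: (s | p)=True s=False p=True
s_3={p,q,r,s}: (s | p)=True s=True p=True
s_4={p,q,r,s}: (s | p)=True s=True p=True
s_5={p,q,r}: (s | p)=True s=False p=True
G((s | p)) holds globally = True
No violation — formula holds at every position.

Answer: none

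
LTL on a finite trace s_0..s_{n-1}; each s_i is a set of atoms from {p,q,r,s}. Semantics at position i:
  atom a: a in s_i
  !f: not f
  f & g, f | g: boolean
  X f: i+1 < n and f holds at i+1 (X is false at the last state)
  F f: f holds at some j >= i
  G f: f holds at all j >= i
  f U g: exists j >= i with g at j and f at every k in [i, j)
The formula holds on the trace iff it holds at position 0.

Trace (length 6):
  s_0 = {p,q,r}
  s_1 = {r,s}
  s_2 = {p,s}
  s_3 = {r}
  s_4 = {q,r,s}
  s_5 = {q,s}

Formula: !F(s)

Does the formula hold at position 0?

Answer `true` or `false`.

s_0={p,q,r}: !F(s)=False F(s)=True s=False
s_1={r,s}: !F(s)=False F(s)=True s=True
s_2={p,s}: !F(s)=False F(s)=True s=True
s_3={r}: !F(s)=False F(s)=True s=False
s_4={q,r,s}: !F(s)=False F(s)=True s=True
s_5={q,s}: !F(s)=False F(s)=True s=True

Answer: false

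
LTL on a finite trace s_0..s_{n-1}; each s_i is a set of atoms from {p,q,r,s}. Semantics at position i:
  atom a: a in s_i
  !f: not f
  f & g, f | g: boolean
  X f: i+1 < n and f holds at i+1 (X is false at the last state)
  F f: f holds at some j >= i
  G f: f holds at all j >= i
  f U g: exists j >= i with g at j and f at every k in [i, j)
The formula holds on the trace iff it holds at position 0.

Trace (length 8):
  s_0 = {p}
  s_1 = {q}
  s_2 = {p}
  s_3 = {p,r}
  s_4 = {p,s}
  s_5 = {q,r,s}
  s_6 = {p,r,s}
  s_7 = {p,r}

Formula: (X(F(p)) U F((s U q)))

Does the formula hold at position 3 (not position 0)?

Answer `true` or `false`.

Answer: true

Derivation:
s_0={p}: (X(F(p)) U F((s U q)))=True X(F(p))=True F(p)=True p=True F((s U q))=True (s U q)=False s=False q=False
s_1={q}: (X(F(p)) U F((s U q)))=True X(F(p))=True F(p)=True p=False F((s U q))=True (s U q)=True s=False q=True
s_2={p}: (X(F(p)) U F((s U q)))=True X(F(p))=True F(p)=True p=True F((s U q))=True (s U q)=False s=False q=False
s_3={p,r}: (X(F(p)) U F((s U q)))=True X(F(p))=True F(p)=True p=True F((s U q))=True (s U q)=False s=False q=False
s_4={p,s}: (X(F(p)) U F((s U q)))=True X(F(p))=True F(p)=True p=True F((s U q))=True (s U q)=True s=True q=False
s_5={q,r,s}: (X(F(p)) U F((s U q)))=True X(F(p))=True F(p)=True p=False F((s U q))=True (s U q)=True s=True q=True
s_6={p,r,s}: (X(F(p)) U F((s U q)))=False X(F(p))=True F(p)=True p=True F((s U q))=False (s U q)=False s=True q=False
s_7={p,r}: (X(F(p)) U F((s U q)))=False X(F(p))=False F(p)=True p=True F((s U q))=False (s U q)=False s=False q=False
Evaluating at position 3: result = True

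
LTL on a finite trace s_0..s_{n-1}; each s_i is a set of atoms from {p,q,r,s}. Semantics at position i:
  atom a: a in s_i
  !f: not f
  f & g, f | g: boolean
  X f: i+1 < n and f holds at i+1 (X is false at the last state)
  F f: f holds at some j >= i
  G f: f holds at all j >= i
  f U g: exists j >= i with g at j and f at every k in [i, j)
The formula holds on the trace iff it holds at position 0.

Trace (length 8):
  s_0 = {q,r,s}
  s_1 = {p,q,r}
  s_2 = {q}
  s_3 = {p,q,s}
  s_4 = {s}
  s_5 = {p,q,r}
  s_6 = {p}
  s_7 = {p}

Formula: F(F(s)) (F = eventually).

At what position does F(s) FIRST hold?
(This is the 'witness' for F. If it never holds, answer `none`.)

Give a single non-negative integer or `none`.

Answer: 0

Derivation:
s_0={q,r,s}: F(s)=True s=True
s_1={p,q,r}: F(s)=True s=False
s_2={q}: F(s)=True s=False
s_3={p,q,s}: F(s)=True s=True
s_4={s}: F(s)=True s=True
s_5={p,q,r}: F(s)=False s=False
s_6={p}: F(s)=False s=False
s_7={p}: F(s)=False s=False
F(F(s)) holds; first witness at position 0.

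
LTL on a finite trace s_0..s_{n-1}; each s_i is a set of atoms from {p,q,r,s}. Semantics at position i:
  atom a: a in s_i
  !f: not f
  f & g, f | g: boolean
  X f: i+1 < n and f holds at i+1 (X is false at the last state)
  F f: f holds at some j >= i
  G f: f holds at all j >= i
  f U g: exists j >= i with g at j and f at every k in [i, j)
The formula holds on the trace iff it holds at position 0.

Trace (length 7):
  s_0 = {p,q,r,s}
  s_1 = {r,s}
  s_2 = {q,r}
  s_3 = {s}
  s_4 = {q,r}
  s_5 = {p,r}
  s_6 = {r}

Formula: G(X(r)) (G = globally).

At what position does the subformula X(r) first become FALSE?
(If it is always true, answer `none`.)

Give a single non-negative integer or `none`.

s_0={p,q,r,s}: X(r)=True r=True
s_1={r,s}: X(r)=True r=True
s_2={q,r}: X(r)=False r=True
s_3={s}: X(r)=True r=False
s_4={q,r}: X(r)=True r=True
s_5={p,r}: X(r)=True r=True
s_6={r}: X(r)=False r=True
G(X(r)) holds globally = False
First violation at position 2.

Answer: 2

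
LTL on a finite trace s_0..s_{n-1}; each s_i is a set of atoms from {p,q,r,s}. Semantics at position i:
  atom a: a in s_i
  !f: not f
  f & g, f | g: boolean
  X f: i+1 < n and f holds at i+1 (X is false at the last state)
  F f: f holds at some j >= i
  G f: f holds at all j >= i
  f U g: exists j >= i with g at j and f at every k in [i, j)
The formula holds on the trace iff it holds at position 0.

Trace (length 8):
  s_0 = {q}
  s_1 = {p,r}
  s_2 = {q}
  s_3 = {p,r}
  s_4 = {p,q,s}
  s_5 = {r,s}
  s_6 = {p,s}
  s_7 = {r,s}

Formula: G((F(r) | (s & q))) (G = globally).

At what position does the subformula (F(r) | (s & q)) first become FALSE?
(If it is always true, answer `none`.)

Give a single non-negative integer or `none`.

s_0={q}: (F(r) | (s & q))=True F(r)=True r=False (s & q)=False s=False q=True
s_1={p,r}: (F(r) | (s & q))=True F(r)=True r=True (s & q)=False s=False q=False
s_2={q}: (F(r) | (s & q))=True F(r)=True r=False (s & q)=False s=False q=True
s_3={p,r}: (F(r) | (s & q))=True F(r)=True r=True (s & q)=False s=False q=False
s_4={p,q,s}: (F(r) | (s & q))=True F(r)=True r=False (s & q)=True s=True q=True
s_5={r,s}: (F(r) | (s & q))=True F(r)=True r=True (s & q)=False s=True q=False
s_6={p,s}: (F(r) | (s & q))=True F(r)=True r=False (s & q)=False s=True q=False
s_7={r,s}: (F(r) | (s & q))=True F(r)=True r=True (s & q)=False s=True q=False
G((F(r) | (s & q))) holds globally = True
No violation — formula holds at every position.

Answer: none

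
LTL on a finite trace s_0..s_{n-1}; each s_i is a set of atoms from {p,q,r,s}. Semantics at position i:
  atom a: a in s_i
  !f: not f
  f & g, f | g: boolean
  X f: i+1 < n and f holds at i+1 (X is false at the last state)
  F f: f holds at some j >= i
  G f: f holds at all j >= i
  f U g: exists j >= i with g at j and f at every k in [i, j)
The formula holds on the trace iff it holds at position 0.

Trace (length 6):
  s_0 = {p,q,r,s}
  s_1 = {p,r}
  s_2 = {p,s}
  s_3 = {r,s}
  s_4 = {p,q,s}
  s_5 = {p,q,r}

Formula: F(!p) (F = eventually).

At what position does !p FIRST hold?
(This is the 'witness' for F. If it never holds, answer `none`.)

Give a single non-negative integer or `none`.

s_0={p,q,r,s}: !p=False p=True
s_1={p,r}: !p=False p=True
s_2={p,s}: !p=False p=True
s_3={r,s}: !p=True p=False
s_4={p,q,s}: !p=False p=True
s_5={p,q,r}: !p=False p=True
F(!p) holds; first witness at position 3.

Answer: 3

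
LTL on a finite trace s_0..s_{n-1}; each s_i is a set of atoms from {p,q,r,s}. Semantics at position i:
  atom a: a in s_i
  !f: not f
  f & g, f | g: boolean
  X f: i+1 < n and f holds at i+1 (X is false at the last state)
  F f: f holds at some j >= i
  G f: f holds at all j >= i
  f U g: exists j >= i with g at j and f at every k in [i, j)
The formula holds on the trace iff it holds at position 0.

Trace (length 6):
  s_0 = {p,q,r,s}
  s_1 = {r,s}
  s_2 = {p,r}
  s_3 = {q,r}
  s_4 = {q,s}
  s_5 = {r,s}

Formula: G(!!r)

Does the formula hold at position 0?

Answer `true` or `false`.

s_0={p,q,r,s}: G(!!r)=False !!r=True !r=False r=True
s_1={r,s}: G(!!r)=False !!r=True !r=False r=True
s_2={p,r}: G(!!r)=False !!r=True !r=False r=True
s_3={q,r}: G(!!r)=False !!r=True !r=False r=True
s_4={q,s}: G(!!r)=False !!r=False !r=True r=False
s_5={r,s}: G(!!r)=True !!r=True !r=False r=True

Answer: false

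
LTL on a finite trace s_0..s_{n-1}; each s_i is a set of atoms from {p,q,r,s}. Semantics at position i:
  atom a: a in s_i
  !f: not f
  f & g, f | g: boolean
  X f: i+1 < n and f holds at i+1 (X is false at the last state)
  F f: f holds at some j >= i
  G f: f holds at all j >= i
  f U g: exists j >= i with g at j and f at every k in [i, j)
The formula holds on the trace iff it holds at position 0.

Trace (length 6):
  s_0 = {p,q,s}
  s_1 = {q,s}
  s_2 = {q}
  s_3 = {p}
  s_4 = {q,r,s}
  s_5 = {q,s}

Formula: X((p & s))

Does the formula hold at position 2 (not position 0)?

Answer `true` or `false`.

Answer: false

Derivation:
s_0={p,q,s}: X((p & s))=False (p & s)=True p=True s=True
s_1={q,s}: X((p & s))=False (p & s)=False p=False s=True
s_2={q}: X((p & s))=False (p & s)=False p=False s=False
s_3={p}: X((p & s))=False (p & s)=False p=True s=False
s_4={q,r,s}: X((p & s))=False (p & s)=False p=False s=True
s_5={q,s}: X((p & s))=False (p & s)=False p=False s=True
Evaluating at position 2: result = False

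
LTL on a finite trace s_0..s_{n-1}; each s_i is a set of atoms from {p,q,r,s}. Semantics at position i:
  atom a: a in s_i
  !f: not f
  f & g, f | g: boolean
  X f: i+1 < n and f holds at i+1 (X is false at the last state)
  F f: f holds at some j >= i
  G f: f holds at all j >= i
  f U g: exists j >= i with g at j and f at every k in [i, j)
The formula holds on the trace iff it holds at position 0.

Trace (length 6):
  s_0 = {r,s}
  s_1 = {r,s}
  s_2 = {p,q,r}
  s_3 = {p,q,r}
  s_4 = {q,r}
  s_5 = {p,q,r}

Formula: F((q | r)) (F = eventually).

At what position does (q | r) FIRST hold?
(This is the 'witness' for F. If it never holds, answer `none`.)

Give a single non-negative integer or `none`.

Answer: 0

Derivation:
s_0={r,s}: (q | r)=True q=False r=True
s_1={r,s}: (q | r)=True q=False r=True
s_2={p,q,r}: (q | r)=True q=True r=True
s_3={p,q,r}: (q | r)=True q=True r=True
s_4={q,r}: (q | r)=True q=True r=True
s_5={p,q,r}: (q | r)=True q=True r=True
F((q | r)) holds; first witness at position 0.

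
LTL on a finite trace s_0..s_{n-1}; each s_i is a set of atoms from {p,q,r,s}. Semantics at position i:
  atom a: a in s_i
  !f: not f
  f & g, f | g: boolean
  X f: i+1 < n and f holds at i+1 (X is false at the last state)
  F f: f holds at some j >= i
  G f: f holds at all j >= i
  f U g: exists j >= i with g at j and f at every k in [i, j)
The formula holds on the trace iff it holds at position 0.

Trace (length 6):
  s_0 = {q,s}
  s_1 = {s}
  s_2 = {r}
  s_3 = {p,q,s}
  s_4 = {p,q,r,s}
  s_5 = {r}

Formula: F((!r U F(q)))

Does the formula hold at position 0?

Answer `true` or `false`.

Answer: true

Derivation:
s_0={q,s}: F((!r U F(q)))=True (!r U F(q))=True !r=True r=False F(q)=True q=True
s_1={s}: F((!r U F(q)))=True (!r U F(q))=True !r=True r=False F(q)=True q=False
s_2={r}: F((!r U F(q)))=True (!r U F(q))=True !r=False r=True F(q)=True q=False
s_3={p,q,s}: F((!r U F(q)))=True (!r U F(q))=True !r=True r=False F(q)=True q=True
s_4={p,q,r,s}: F((!r U F(q)))=True (!r U F(q))=True !r=False r=True F(q)=True q=True
s_5={r}: F((!r U F(q)))=False (!r U F(q))=False !r=False r=True F(q)=False q=False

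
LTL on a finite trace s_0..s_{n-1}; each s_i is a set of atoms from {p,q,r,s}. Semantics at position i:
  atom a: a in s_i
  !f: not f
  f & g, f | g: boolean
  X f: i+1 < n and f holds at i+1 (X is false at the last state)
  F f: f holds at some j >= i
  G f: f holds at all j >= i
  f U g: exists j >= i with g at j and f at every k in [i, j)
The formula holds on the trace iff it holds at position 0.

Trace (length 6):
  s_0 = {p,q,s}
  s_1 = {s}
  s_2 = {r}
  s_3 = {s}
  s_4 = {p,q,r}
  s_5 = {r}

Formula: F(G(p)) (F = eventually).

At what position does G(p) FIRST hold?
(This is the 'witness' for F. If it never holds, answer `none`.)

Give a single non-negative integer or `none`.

Answer: none

Derivation:
s_0={p,q,s}: G(p)=False p=True
s_1={s}: G(p)=False p=False
s_2={r}: G(p)=False p=False
s_3={s}: G(p)=False p=False
s_4={p,q,r}: G(p)=False p=True
s_5={r}: G(p)=False p=False
F(G(p)) does not hold (no witness exists).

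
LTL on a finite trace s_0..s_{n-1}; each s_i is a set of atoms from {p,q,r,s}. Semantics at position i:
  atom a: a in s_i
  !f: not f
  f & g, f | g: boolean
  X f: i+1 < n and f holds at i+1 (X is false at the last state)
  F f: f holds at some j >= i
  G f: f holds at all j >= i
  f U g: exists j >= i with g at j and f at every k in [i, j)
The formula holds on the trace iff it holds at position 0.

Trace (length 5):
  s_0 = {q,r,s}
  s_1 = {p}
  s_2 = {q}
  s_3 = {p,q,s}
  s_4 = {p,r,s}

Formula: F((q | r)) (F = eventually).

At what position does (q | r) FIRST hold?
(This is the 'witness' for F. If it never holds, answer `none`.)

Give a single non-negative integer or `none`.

s_0={q,r,s}: (q | r)=True q=True r=True
s_1={p}: (q | r)=False q=False r=False
s_2={q}: (q | r)=True q=True r=False
s_3={p,q,s}: (q | r)=True q=True r=False
s_4={p,r,s}: (q | r)=True q=False r=True
F((q | r)) holds; first witness at position 0.

Answer: 0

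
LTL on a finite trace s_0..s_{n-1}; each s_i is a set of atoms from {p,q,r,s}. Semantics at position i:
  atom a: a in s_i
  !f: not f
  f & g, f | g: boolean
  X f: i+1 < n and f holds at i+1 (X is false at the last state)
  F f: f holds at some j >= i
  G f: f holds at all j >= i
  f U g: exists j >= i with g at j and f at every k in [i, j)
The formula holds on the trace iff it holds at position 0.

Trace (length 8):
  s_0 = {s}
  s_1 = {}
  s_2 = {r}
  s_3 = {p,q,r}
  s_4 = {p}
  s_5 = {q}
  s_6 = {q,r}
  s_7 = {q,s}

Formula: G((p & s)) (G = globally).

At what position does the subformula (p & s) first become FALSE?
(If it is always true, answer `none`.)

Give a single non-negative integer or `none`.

Answer: 0

Derivation:
s_0={s}: (p & s)=False p=False s=True
s_1={}: (p & s)=False p=False s=False
s_2={r}: (p & s)=False p=False s=False
s_3={p,q,r}: (p & s)=False p=True s=False
s_4={p}: (p & s)=False p=True s=False
s_5={q}: (p & s)=False p=False s=False
s_6={q,r}: (p & s)=False p=False s=False
s_7={q,s}: (p & s)=False p=False s=True
G((p & s)) holds globally = False
First violation at position 0.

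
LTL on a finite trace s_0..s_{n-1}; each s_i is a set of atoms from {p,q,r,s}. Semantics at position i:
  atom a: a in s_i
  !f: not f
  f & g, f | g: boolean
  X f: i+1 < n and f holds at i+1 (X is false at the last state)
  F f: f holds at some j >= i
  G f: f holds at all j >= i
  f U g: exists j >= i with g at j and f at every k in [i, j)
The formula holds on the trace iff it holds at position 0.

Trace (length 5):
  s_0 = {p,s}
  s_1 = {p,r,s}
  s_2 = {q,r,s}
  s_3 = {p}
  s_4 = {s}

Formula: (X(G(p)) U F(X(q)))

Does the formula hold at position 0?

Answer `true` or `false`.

Answer: true

Derivation:
s_0={p,s}: (X(G(p)) U F(X(q)))=True X(G(p))=False G(p)=False p=True F(X(q))=True X(q)=False q=False
s_1={p,r,s}: (X(G(p)) U F(X(q)))=True X(G(p))=False G(p)=False p=True F(X(q))=True X(q)=True q=False
s_2={q,r,s}: (X(G(p)) U F(X(q)))=False X(G(p))=False G(p)=False p=False F(X(q))=False X(q)=False q=True
s_3={p}: (X(G(p)) U F(X(q)))=False X(G(p))=False G(p)=False p=True F(X(q))=False X(q)=False q=False
s_4={s}: (X(G(p)) U F(X(q)))=False X(G(p))=False G(p)=False p=False F(X(q))=False X(q)=False q=False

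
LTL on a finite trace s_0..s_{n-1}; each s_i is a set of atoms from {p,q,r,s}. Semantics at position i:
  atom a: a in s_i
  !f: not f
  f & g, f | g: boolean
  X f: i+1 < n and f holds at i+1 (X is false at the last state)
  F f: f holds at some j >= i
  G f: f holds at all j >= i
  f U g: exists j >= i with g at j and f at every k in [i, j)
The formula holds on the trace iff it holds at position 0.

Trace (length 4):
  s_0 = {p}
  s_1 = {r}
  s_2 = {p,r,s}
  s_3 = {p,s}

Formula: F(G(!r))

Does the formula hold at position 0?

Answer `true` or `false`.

s_0={p}: F(G(!r))=True G(!r)=False !r=True r=False
s_1={r}: F(G(!r))=True G(!r)=False !r=False r=True
s_2={p,r,s}: F(G(!r))=True G(!r)=False !r=False r=True
s_3={p,s}: F(G(!r))=True G(!r)=True !r=True r=False

Answer: true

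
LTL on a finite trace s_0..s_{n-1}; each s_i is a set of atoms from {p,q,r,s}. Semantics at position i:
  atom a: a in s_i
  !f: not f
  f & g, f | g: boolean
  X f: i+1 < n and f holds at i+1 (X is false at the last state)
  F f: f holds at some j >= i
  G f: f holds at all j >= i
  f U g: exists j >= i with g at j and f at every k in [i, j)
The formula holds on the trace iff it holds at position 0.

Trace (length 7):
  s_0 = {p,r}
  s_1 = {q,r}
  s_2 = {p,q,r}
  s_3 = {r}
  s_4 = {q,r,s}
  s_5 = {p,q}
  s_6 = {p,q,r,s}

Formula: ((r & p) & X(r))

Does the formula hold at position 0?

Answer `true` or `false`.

s_0={p,r}: ((r & p) & X(r))=True (r & p)=True r=True p=True X(r)=True
s_1={q,r}: ((r & p) & X(r))=False (r & p)=False r=True p=False X(r)=True
s_2={p,q,r}: ((r & p) & X(r))=True (r & p)=True r=True p=True X(r)=True
s_3={r}: ((r & p) & X(r))=False (r & p)=False r=True p=False X(r)=True
s_4={q,r,s}: ((r & p) & X(r))=False (r & p)=False r=True p=False X(r)=False
s_5={p,q}: ((r & p) & X(r))=False (r & p)=False r=False p=True X(r)=True
s_6={p,q,r,s}: ((r & p) & X(r))=False (r & p)=True r=True p=True X(r)=False

Answer: true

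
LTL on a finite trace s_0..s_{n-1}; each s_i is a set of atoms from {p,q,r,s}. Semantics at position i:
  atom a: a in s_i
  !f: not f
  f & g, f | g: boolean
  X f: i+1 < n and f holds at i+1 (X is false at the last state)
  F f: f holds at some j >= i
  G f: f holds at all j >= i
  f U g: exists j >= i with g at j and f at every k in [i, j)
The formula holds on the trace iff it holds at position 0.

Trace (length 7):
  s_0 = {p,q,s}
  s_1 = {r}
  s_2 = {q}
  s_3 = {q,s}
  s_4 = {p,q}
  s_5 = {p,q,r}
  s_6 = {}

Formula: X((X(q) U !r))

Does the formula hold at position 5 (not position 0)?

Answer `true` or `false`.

s_0={p,q,s}: X((X(q) U !r))=True (X(q) U !r)=True X(q)=False q=True !r=True r=False
s_1={r}: X((X(q) U !r))=True (X(q) U !r)=True X(q)=True q=False !r=False r=True
s_2={q}: X((X(q) U !r))=True (X(q) U !r)=True X(q)=True q=True !r=True r=False
s_3={q,s}: X((X(q) U !r))=True (X(q) U !r)=True X(q)=True q=True !r=True r=False
s_4={p,q}: X((X(q) U !r))=False (X(q) U !r)=True X(q)=True q=True !r=True r=False
s_5={p,q,r}: X((X(q) U !r))=True (X(q) U !r)=False X(q)=False q=True !r=False r=True
s_6={}: X((X(q) U !r))=False (X(q) U !r)=True X(q)=False q=False !r=True r=False
Evaluating at position 5: result = True

Answer: true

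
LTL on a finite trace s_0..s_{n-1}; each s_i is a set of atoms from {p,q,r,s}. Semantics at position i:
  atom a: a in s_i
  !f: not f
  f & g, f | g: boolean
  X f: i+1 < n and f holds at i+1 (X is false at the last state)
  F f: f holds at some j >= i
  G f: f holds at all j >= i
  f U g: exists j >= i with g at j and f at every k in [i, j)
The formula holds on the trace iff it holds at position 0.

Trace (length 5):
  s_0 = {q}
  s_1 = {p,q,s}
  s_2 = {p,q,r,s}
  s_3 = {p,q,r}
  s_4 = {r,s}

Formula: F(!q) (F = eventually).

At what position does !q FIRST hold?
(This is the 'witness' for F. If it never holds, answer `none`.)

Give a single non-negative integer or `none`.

Answer: 4

Derivation:
s_0={q}: !q=False q=True
s_1={p,q,s}: !q=False q=True
s_2={p,q,r,s}: !q=False q=True
s_3={p,q,r}: !q=False q=True
s_4={r,s}: !q=True q=False
F(!q) holds; first witness at position 4.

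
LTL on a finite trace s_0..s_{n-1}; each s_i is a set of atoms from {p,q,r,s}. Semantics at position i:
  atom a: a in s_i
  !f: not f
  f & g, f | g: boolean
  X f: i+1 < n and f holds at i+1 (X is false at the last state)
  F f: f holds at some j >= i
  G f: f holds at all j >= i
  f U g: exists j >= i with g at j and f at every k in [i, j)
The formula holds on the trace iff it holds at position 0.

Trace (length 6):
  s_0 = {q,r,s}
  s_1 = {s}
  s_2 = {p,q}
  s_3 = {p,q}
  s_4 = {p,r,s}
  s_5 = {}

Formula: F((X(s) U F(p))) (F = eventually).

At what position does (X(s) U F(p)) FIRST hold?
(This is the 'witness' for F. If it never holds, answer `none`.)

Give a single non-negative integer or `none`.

s_0={q,r,s}: (X(s) U F(p))=True X(s)=True s=True F(p)=True p=False
s_1={s}: (X(s) U F(p))=True X(s)=False s=True F(p)=True p=False
s_2={p,q}: (X(s) U F(p))=True X(s)=False s=False F(p)=True p=True
s_3={p,q}: (X(s) U F(p))=True X(s)=True s=False F(p)=True p=True
s_4={p,r,s}: (X(s) U F(p))=True X(s)=False s=True F(p)=True p=True
s_5={}: (X(s) U F(p))=False X(s)=False s=False F(p)=False p=False
F((X(s) U F(p))) holds; first witness at position 0.

Answer: 0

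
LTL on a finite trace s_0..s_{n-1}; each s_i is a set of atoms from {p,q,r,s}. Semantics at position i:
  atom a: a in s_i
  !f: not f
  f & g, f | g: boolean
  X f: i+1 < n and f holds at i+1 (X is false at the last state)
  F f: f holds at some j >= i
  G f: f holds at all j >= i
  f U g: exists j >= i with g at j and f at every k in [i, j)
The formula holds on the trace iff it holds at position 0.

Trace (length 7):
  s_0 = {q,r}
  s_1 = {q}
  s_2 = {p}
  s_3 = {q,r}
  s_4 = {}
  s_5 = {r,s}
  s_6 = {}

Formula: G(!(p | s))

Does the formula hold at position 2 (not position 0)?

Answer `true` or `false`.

s_0={q,r}: G(!(p | s))=False !(p | s)=True (p | s)=False p=False s=False
s_1={q}: G(!(p | s))=False !(p | s)=True (p | s)=False p=False s=False
s_2={p}: G(!(p | s))=False !(p | s)=False (p | s)=True p=True s=False
s_3={q,r}: G(!(p | s))=False !(p | s)=True (p | s)=False p=False s=False
s_4={}: G(!(p | s))=False !(p | s)=True (p | s)=False p=False s=False
s_5={r,s}: G(!(p | s))=False !(p | s)=False (p | s)=True p=False s=True
s_6={}: G(!(p | s))=True !(p | s)=True (p | s)=False p=False s=False
Evaluating at position 2: result = False

Answer: false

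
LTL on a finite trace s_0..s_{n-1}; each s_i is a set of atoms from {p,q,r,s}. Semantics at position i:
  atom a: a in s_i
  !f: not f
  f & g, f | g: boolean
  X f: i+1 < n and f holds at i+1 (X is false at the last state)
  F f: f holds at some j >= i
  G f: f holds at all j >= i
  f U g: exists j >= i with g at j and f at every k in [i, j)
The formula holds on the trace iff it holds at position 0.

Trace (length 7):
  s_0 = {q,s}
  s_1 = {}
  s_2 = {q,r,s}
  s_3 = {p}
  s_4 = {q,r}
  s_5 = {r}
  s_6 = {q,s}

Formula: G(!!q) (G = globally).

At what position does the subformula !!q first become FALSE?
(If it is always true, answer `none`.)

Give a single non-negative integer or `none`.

Answer: 1

Derivation:
s_0={q,s}: !!q=True !q=False q=True
s_1={}: !!q=False !q=True q=False
s_2={q,r,s}: !!q=True !q=False q=True
s_3={p}: !!q=False !q=True q=False
s_4={q,r}: !!q=True !q=False q=True
s_5={r}: !!q=False !q=True q=False
s_6={q,s}: !!q=True !q=False q=True
G(!!q) holds globally = False
First violation at position 1.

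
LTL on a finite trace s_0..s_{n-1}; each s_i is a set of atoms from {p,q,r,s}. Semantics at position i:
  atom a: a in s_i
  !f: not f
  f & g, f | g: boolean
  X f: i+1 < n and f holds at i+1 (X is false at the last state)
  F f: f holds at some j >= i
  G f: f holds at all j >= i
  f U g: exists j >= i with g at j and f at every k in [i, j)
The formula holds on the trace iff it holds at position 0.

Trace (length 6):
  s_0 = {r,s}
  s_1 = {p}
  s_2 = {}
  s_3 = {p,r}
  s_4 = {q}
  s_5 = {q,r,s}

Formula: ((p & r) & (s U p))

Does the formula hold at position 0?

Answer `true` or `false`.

Answer: false

Derivation:
s_0={r,s}: ((p & r) & (s U p))=False (p & r)=False p=False r=True (s U p)=True s=True
s_1={p}: ((p & r) & (s U p))=False (p & r)=False p=True r=False (s U p)=True s=False
s_2={}: ((p & r) & (s U p))=False (p & r)=False p=False r=False (s U p)=False s=False
s_3={p,r}: ((p & r) & (s U p))=True (p & r)=True p=True r=True (s U p)=True s=False
s_4={q}: ((p & r) & (s U p))=False (p & r)=False p=False r=False (s U p)=False s=False
s_5={q,r,s}: ((p & r) & (s U p))=False (p & r)=False p=False r=True (s U p)=False s=True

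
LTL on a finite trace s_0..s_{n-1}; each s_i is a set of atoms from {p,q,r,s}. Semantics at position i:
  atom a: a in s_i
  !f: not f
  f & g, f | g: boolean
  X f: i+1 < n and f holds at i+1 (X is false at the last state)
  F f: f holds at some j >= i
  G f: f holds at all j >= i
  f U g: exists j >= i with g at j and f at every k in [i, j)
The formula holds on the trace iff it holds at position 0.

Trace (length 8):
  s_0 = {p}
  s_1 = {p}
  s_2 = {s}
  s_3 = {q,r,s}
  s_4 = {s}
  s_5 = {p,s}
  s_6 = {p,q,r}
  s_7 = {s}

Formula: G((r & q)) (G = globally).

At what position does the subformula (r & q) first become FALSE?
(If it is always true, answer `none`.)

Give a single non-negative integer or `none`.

Answer: 0

Derivation:
s_0={p}: (r & q)=False r=False q=False
s_1={p}: (r & q)=False r=False q=False
s_2={s}: (r & q)=False r=False q=False
s_3={q,r,s}: (r & q)=True r=True q=True
s_4={s}: (r & q)=False r=False q=False
s_5={p,s}: (r & q)=False r=False q=False
s_6={p,q,r}: (r & q)=True r=True q=True
s_7={s}: (r & q)=False r=False q=False
G((r & q)) holds globally = False
First violation at position 0.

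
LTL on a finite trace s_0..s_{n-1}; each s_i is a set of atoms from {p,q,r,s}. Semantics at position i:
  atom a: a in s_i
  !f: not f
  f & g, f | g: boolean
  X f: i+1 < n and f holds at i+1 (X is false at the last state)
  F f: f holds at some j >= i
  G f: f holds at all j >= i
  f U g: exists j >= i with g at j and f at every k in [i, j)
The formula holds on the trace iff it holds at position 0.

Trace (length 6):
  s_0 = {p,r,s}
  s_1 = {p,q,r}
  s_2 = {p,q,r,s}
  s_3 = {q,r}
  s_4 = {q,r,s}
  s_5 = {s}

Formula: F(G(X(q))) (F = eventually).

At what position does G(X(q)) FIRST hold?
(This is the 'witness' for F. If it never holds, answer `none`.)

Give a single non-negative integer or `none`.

Answer: none

Derivation:
s_0={p,r,s}: G(X(q))=False X(q)=True q=False
s_1={p,q,r}: G(X(q))=False X(q)=True q=True
s_2={p,q,r,s}: G(X(q))=False X(q)=True q=True
s_3={q,r}: G(X(q))=False X(q)=True q=True
s_4={q,r,s}: G(X(q))=False X(q)=False q=True
s_5={s}: G(X(q))=False X(q)=False q=False
F(G(X(q))) does not hold (no witness exists).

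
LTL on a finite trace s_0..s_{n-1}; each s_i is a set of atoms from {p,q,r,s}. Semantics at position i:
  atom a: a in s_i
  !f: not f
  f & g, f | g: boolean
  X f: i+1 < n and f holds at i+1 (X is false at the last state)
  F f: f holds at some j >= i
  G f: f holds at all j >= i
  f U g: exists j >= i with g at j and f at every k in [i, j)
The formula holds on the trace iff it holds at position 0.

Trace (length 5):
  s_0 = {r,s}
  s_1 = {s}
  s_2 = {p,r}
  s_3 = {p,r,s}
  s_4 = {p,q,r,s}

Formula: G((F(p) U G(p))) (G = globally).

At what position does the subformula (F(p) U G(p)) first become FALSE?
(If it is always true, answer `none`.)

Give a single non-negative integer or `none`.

Answer: none

Derivation:
s_0={r,s}: (F(p) U G(p))=True F(p)=True p=False G(p)=False
s_1={s}: (F(p) U G(p))=True F(p)=True p=False G(p)=False
s_2={p,r}: (F(p) U G(p))=True F(p)=True p=True G(p)=True
s_3={p,r,s}: (F(p) U G(p))=True F(p)=True p=True G(p)=True
s_4={p,q,r,s}: (F(p) U G(p))=True F(p)=True p=True G(p)=True
G((F(p) U G(p))) holds globally = True
No violation — formula holds at every position.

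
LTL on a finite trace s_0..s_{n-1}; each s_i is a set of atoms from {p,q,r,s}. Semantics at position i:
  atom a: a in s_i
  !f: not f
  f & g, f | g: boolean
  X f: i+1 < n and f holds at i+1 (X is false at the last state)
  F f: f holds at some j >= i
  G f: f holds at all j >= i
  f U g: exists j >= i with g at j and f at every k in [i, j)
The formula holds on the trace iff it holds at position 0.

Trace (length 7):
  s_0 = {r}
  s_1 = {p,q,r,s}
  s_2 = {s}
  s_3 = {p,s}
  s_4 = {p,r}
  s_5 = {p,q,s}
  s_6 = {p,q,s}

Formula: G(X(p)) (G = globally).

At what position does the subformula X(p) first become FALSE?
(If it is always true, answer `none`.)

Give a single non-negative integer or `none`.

Answer: 1

Derivation:
s_0={r}: X(p)=True p=False
s_1={p,q,r,s}: X(p)=False p=True
s_2={s}: X(p)=True p=False
s_3={p,s}: X(p)=True p=True
s_4={p,r}: X(p)=True p=True
s_5={p,q,s}: X(p)=True p=True
s_6={p,q,s}: X(p)=False p=True
G(X(p)) holds globally = False
First violation at position 1.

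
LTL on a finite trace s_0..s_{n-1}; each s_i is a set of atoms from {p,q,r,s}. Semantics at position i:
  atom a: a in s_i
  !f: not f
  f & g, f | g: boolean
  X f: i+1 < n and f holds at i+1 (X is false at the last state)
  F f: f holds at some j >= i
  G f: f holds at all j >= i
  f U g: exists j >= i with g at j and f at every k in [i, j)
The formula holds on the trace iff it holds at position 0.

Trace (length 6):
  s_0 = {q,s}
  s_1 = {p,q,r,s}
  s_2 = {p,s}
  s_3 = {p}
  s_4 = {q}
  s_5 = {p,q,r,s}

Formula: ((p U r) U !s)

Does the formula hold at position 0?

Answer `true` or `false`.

Answer: false

Derivation:
s_0={q,s}: ((p U r) U !s)=False (p U r)=False p=False r=False !s=False s=True
s_1={p,q,r,s}: ((p U r) U !s)=False (p U r)=True p=True r=True !s=False s=True
s_2={p,s}: ((p U r) U !s)=False (p U r)=False p=True r=False !s=False s=True
s_3={p}: ((p U r) U !s)=True (p U r)=False p=True r=False !s=True s=False
s_4={q}: ((p U r) U !s)=True (p U r)=False p=False r=False !s=True s=False
s_5={p,q,r,s}: ((p U r) U !s)=False (p U r)=True p=True r=True !s=False s=True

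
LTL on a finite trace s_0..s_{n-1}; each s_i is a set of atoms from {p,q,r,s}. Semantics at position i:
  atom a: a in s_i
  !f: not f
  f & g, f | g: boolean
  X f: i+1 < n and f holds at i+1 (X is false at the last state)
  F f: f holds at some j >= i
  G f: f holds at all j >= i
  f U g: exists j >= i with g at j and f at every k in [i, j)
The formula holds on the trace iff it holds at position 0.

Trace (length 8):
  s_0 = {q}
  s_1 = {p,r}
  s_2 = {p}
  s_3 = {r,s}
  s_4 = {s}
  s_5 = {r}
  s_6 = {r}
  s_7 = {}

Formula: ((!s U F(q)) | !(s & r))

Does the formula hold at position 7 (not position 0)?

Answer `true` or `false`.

s_0={q}: ((!s U F(q)) | !(s & r))=True (!s U F(q))=True !s=True s=False F(q)=True q=True !(s & r)=True (s & r)=False r=False
s_1={p,r}: ((!s U F(q)) | !(s & r))=True (!s U F(q))=False !s=True s=False F(q)=False q=False !(s & r)=True (s & r)=False r=True
s_2={p}: ((!s U F(q)) | !(s & r))=True (!s U F(q))=False !s=True s=False F(q)=False q=False !(s & r)=True (s & r)=False r=False
s_3={r,s}: ((!s U F(q)) | !(s & r))=False (!s U F(q))=False !s=False s=True F(q)=False q=False !(s & r)=False (s & r)=True r=True
s_4={s}: ((!s U F(q)) | !(s & r))=True (!s U F(q))=False !s=False s=True F(q)=False q=False !(s & r)=True (s & r)=False r=False
s_5={r}: ((!s U F(q)) | !(s & r))=True (!s U F(q))=False !s=True s=False F(q)=False q=False !(s & r)=True (s & r)=False r=True
s_6={r}: ((!s U F(q)) | !(s & r))=True (!s U F(q))=False !s=True s=False F(q)=False q=False !(s & r)=True (s & r)=False r=True
s_7={}: ((!s U F(q)) | !(s & r))=True (!s U F(q))=False !s=True s=False F(q)=False q=False !(s & r)=True (s & r)=False r=False
Evaluating at position 7: result = True

Answer: true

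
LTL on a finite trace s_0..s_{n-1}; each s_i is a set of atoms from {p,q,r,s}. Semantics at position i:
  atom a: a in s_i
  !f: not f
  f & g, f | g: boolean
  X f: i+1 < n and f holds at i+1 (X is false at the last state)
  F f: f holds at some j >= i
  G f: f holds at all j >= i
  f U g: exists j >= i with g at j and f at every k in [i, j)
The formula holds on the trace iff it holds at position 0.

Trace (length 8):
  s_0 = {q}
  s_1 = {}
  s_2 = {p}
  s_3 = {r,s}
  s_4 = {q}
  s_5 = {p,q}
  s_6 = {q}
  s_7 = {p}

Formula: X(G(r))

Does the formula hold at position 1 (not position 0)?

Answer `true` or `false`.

Answer: false

Derivation:
s_0={q}: X(G(r))=False G(r)=False r=False
s_1={}: X(G(r))=False G(r)=False r=False
s_2={p}: X(G(r))=False G(r)=False r=False
s_3={r,s}: X(G(r))=False G(r)=False r=True
s_4={q}: X(G(r))=False G(r)=False r=False
s_5={p,q}: X(G(r))=False G(r)=False r=False
s_6={q}: X(G(r))=False G(r)=False r=False
s_7={p}: X(G(r))=False G(r)=False r=False
Evaluating at position 1: result = False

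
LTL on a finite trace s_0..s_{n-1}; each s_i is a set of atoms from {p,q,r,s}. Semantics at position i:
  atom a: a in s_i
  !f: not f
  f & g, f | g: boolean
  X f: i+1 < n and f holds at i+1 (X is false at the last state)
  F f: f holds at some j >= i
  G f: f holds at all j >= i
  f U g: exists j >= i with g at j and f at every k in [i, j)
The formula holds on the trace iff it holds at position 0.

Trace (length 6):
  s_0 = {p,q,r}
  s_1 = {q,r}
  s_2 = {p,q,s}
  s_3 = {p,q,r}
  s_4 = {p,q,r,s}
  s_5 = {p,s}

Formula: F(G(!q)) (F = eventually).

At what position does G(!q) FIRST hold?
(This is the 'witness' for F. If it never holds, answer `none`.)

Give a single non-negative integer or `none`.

s_0={p,q,r}: G(!q)=False !q=False q=True
s_1={q,r}: G(!q)=False !q=False q=True
s_2={p,q,s}: G(!q)=False !q=False q=True
s_3={p,q,r}: G(!q)=False !q=False q=True
s_4={p,q,r,s}: G(!q)=False !q=False q=True
s_5={p,s}: G(!q)=True !q=True q=False
F(G(!q)) holds; first witness at position 5.

Answer: 5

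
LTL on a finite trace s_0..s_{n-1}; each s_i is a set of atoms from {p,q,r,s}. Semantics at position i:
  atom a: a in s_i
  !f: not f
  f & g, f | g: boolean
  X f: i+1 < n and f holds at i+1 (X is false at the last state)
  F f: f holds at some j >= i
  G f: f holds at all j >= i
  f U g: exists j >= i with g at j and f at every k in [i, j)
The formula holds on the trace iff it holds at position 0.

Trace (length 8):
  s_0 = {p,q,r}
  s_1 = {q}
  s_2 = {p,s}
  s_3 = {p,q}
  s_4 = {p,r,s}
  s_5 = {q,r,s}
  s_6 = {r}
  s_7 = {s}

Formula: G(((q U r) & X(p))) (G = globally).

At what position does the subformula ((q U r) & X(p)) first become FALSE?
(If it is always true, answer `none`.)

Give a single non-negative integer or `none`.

Answer: 0

Derivation:
s_0={p,q,r}: ((q U r) & X(p))=False (q U r)=True q=True r=True X(p)=False p=True
s_1={q}: ((q U r) & X(p))=False (q U r)=False q=True r=False X(p)=True p=False
s_2={p,s}: ((q U r) & X(p))=False (q U r)=False q=False r=False X(p)=True p=True
s_3={p,q}: ((q U r) & X(p))=True (q U r)=True q=True r=False X(p)=True p=True
s_4={p,r,s}: ((q U r) & X(p))=False (q U r)=True q=False r=True X(p)=False p=True
s_5={q,r,s}: ((q U r) & X(p))=False (q U r)=True q=True r=True X(p)=False p=False
s_6={r}: ((q U r) & X(p))=False (q U r)=True q=False r=True X(p)=False p=False
s_7={s}: ((q U r) & X(p))=False (q U r)=False q=False r=False X(p)=False p=False
G(((q U r) & X(p))) holds globally = False
First violation at position 0.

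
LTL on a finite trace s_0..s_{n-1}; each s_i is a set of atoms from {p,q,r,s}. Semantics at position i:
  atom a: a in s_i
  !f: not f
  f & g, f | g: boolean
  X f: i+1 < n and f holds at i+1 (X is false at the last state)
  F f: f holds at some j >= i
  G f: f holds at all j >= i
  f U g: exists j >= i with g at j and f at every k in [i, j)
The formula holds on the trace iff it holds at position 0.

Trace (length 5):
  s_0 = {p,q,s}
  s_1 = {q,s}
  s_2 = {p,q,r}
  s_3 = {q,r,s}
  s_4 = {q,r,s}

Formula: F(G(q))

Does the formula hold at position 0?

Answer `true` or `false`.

s_0={p,q,s}: F(G(q))=True G(q)=True q=True
s_1={q,s}: F(G(q))=True G(q)=True q=True
s_2={p,q,r}: F(G(q))=True G(q)=True q=True
s_3={q,r,s}: F(G(q))=True G(q)=True q=True
s_4={q,r,s}: F(G(q))=True G(q)=True q=True

Answer: true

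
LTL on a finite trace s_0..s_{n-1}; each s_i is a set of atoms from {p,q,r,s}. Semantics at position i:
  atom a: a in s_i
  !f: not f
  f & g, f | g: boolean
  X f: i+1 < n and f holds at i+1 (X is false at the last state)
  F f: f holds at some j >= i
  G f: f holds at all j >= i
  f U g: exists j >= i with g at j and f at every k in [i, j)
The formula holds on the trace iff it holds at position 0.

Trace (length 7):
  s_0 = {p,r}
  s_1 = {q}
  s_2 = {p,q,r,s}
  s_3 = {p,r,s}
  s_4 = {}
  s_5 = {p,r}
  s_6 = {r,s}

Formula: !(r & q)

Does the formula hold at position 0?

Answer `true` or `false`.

s_0={p,r}: !(r & q)=True (r & q)=False r=True q=False
s_1={q}: !(r & q)=True (r & q)=False r=False q=True
s_2={p,q,r,s}: !(r & q)=False (r & q)=True r=True q=True
s_3={p,r,s}: !(r & q)=True (r & q)=False r=True q=False
s_4={}: !(r & q)=True (r & q)=False r=False q=False
s_5={p,r}: !(r & q)=True (r & q)=False r=True q=False
s_6={r,s}: !(r & q)=True (r & q)=False r=True q=False

Answer: true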